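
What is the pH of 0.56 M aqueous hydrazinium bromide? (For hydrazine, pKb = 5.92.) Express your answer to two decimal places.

pH = 4.17

N2H5+ is the conjugate acid of the weak base N2H4.
Kb = 10^(−5.92) = 1.20 × 10^-6
Ka = Kw/Kb = 1.0×10^-14 / 1.20 × 10^-6 = 8.33 × 10^-9
Ka = [H+]²/(0.56 − [H+]) = 8.33 × 10^-9
Since Ka ≪ C₀, [H+] ≈ √(Ka·C₀) = 6.83 × 10^-5 M.
([H+]/C₀ = 0.012% < 5%, so the approximation holds.)
pH = −log(6.83 × 10^-5) = 4.17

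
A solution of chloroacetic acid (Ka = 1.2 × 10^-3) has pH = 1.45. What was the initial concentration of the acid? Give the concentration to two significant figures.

C₀ = 1.1 M

[H+] = 10^(-1.45) = 3.55 × 10^-2 M = x
Ka = x²/(C₀ − x) ⇒ C₀ = x + x²/Ka
C₀ = 3.55 × 10^-2 + (3.55 × 10^-2)²/(1.2 × 10^-3) = 1.09 M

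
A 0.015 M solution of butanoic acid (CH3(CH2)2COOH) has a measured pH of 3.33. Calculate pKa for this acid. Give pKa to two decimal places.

pKa = 4.82

[H+] = 10^(-3.33) = 4.68 × 10^-4 M
At equilibrium [HA] = 0.015 − 4.68 × 10^-4 = 1.45 × 10^-2 M
Ka = [H+][A-]/[HA] = (4.68 × 10^-4)² / 1.45 × 10^-2 = 1.51 × 10^-5
pKa = -log(1.51 × 10^-5) = 4.82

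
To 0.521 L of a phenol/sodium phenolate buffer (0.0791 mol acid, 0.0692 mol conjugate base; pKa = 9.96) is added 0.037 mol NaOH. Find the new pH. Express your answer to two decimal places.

pH = 10.36

After neutralization: n(C6H5OH) = 0.0421 mol, n(C6H5O-) = 0.106 mol.
Henderson–Hasselbalch with mole ratio 0.106/0.0421: pH = 9.96 + (+0.401)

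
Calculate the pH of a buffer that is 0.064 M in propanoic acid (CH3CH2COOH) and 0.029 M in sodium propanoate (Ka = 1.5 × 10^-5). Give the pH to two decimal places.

pH = 4.48

pKa = −log(1.5 × 10^-5) = 4.824
pH = pKa + log([A⁻]/[HA]) = 4.824 + log(0.029/0.064)
pH = 4.824 + (-0.344) = 4.48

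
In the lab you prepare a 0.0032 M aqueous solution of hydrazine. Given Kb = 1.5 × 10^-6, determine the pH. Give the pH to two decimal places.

N2H4 + H2O ⇌ N2H5+ + OH-
Kb = x²/(0.0032 − x) = 1.5 × 10^-6
Assume x ≪ 0.0032: x ≈ √(1.5 × 10^-6 × 0.0032) = 6.93 × 10^-5 M
pOH = −log(6.93 × 10^-5) = 4.16; pH = 14.00 − 4.16 = 9.84

pH = 9.84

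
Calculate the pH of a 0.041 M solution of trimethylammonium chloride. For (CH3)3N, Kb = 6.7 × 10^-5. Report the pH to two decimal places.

(CH3)3NH+ is the conjugate acid of the weak base (CH3)3N.
Ka = Kw/Kb = 1.0×10^-14 / 6.7 × 10^-5 = 1.49 × 10^-10
From the ICE table, Ka = x²/(0.041 − x) = 1.49 × 10^-10.
Assume x ≪ 0.041: x ≈ √(1.49 × 10^-10 × 0.041) = 2.47 × 10^-6 M
Check: 0.006% ionized — well under 5%, approximation valid.
pH = −log(2.47 × 10^-6) = 5.61

pH = 5.61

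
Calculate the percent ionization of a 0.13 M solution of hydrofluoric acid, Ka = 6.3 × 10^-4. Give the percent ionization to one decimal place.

HF ⇌ F- + H+; let x = [H+] at equilibrium.
Solve x² + 0.00063x − 8.19e-05 = 0 → x = 8.74 × 10^-3 M
Fraction ionized = 8.74 × 10^-3 / 0.13 = 0.0672 → 6.7%

6.7%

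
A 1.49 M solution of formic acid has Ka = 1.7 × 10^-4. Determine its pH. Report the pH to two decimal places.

pH = 1.80

HCOOH ⇌ HCOO- + H+
Ka = [H+]²/(1.49 − [H+]) = 1.7 × 10^-4
Neglecting [H+] in the denominator: [H+] = √(1.7 × 10^-4 × 1.49) = 1.59 × 10^-2 M
pH = −log[H+] = −log(1.59 × 10^-2) = 1.80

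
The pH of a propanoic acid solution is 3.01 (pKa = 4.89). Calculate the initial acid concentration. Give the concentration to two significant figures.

[H+] = 10^(-3.01) = 9.77 × 10^-4 M = x
Ka = 10^(−4.89) = 1.29 × 10^-5
Ka = x²/(C₀ − x) ⇒ C₀ = x + x²/Ka
C₀ = 9.77 × 10^-4 + (9.77 × 10^-4)²/(1.29 × 10^-5) = 7.50 × 10^-2 M

C₀ = 7.5 × 10^-2 M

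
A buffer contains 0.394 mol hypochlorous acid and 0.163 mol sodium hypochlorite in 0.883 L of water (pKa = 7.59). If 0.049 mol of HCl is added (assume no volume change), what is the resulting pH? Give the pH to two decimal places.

pH = 7.00

Added H+ converts OCl- to HOCl: HOCl → 0.443 mol, OCl- → 0.114 mol.
pH = pKa + log([A⁻]/[HA]) = 7.59 + log(0.114/0.443) = 7.59 -0.589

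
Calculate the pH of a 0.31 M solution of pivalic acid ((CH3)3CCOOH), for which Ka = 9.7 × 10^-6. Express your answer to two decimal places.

pH = 2.76

(CH3)3CCOOH ⇌ (CH3)3CCOO- + H+
From the ICE table, Ka = x²/(0.31 − x) = 9.7 × 10^-6.
Since Ka ≪ C₀, x ≈ √(Ka·C₀) = 1.73 × 10^-3 M.
(x/C₀ = 0.56% < 5%, so the approximation holds.)
pH = −log[H+] = −log(1.73 × 10^-3) = 2.76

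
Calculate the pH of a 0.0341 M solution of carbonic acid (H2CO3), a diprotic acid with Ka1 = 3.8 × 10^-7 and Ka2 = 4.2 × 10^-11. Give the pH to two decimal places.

pH = 3.94

Since Ka1 ≫ Ka2, the first ionization dominates [H+].
Ka1 = x²/(0.0341 − x) = 3.8 × 10^-7
x ≈ √(3.8 × 10^-7 × 0.0341) = 1.14 × 10^-4 M
pH = −log(1.14 × 10^-4) = 3.94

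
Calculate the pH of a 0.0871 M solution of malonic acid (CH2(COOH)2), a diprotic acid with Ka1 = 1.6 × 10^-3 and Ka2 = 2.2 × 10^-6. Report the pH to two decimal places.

pH = 1.96

Ka1 ≫ Ka2, so treat the first dissociation as the only significant source of H+.
Ka1 = x²/(0.0871 − x) = 1.6 × 10^-3
Solving the quadratic: x = (−Ka1 + √(Ka1² + 4·Ka1·C₀))/2 = 1.10 × 10^-2 M
pH = −log(1.10 × 10^-2) = 1.96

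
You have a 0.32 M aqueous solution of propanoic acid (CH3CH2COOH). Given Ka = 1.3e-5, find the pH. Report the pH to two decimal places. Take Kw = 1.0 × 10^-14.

CH3CH2COOH ⇌ CH3CH2COO- + H+
Ka = [H+]²/(0.32 − [H+]) = 1.3 × 10^-5
Assume [H+] ≪ 0.32: [H+] ≈ √(1.3 × 10^-5 × 0.32) = 2.04 × 10^-3 M
pH = −log(2.04 × 10^-3) = 2.69

pH = 2.69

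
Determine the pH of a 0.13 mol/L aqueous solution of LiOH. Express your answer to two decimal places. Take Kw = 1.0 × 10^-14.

pH = 13.11

LiOH is a strong base; [OH-] = 0.13 M.
pOH = -log(0.13) = 0.89
pH = 14.00 - 0.89 = 13.11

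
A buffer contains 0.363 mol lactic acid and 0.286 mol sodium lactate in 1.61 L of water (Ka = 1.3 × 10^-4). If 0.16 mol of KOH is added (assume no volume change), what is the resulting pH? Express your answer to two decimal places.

pH = 4.23

OH- converts CH3CH(OH)COOH to CH3CH(OH)COO-: CH3CH(OH)COOH → 0.203 mol, CH3CH(OH)COO- → 0.446 mol.
pKa = −log(1.3 × 10^-4) = 3.886
pH = pKa + log(n_CH3CH(OH)COO-/n_CH3CH(OH)COOH) = 3.886 + log(0.446/0.203) = 3.886 + (+0.342)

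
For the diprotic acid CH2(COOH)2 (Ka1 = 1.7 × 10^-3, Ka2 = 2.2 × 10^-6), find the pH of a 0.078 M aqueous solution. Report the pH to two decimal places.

pH = 1.97

Ka1 ≫ Ka2, so treat the first dissociation as the only significant source of H+.
Ka1 = x²/(0.078 − x) = 1.7 × 10^-3
Solving the quadratic: x = (−Ka1 + √(Ka1² + 4·Ka1·C₀))/2 = 1.07 × 10^-2 M
pH = −log(1.07 × 10^-2) = 1.97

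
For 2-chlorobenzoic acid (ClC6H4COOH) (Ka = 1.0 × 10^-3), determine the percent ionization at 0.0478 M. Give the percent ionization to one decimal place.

13.5%

ClC6H4COOH ⇌ ClC6H4COO- + H+; let x = [H+] at equilibrium.
Ka = x²/(C₀ − x); solving the quadratic gives x = 6.43 × 10^-3 M.
Fraction ionized = 6.43 × 10^-3 / 0.0478 = 0.1345 → 13.5%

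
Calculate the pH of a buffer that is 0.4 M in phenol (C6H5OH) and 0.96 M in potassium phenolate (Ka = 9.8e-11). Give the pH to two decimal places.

pH = 10.39

pKa = −log(9.8 × 10^-11) = 10.009
pH = pKa + log([A⁻]/[HA]) = 10.009 + log(0.96/0.4)
pH = 10.009 + (+0.380) = 10.39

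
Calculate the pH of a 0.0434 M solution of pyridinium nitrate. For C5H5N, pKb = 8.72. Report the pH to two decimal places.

C5H5NH+ is the conjugate acid of the weak base C5H5N.
Kb = 10^(−8.72) = 1.91 × 10^-9
Ka = Kw/Kb = 1.0×10^-14 / 1.91 × 10^-9 = 5.24 × 10^-6
From the ICE table, Ka = x²/(0.0434 − x) = 5.24 × 10^-6.
Since Ka ≪ C₀, x ≈ √(Ka·C₀) = 4.77 × 10^-4 M.
pH = −log(4.77 × 10^-4) = 3.32

pH = 3.32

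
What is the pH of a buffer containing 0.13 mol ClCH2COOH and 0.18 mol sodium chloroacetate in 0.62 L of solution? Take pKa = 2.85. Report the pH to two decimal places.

Henderson–Hasselbalch: pH = pKa + log([ClCH2COO-]/[ClCH2COOH]) = 2.85 + log(0.18/0.13)
pH = 2.85 + (+0.141) = 2.99

pH = 2.99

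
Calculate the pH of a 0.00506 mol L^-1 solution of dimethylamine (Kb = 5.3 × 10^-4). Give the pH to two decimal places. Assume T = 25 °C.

pH = 11.14

(CH3)2NH + H2O ⇌ (CH3)2NH2+ + OH-
From the ICE table, Kb = x²/(0.00506 − x) = 5.3 × 10^-4.
x is not negligible relative to C₀; solve x² + 0.00053·x − 2.68e-06 = 0.
x = (−Kb + √(Kb² + 4·Kb·C₀))/2 = 1.39 × 10^-3 M
pOH = −log(1.39 × 10^-3) = 2.86; pH = 14.00 − 2.86 = 11.14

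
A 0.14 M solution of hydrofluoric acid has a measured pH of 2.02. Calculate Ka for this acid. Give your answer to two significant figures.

Ka = 7.0 × 10^-4

[H+] = 10^(-2.02) = 9.55 × 10^-3 M
At equilibrium [HA] = 0.14 − 9.55 × 10^-3 = 1.30 × 10^-1 M
Ka = [H+][A-]/[HA] = (9.55 × 10^-3)² / 1.30 × 10^-1 = 7.0 × 10^-4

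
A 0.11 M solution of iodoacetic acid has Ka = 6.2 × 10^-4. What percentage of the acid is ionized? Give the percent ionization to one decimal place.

7.2%

ICH2COOH ⇌ ICH2COO- + H+; let x = [H+] at equilibrium.
Ka = x²/(C₀ − x); solving the quadratic gives x = 7.95 × 10^-3 M.
% ionization = x/C₀ × 100% = 7.95 × 10^-3/0.11 × 100% = 7.2%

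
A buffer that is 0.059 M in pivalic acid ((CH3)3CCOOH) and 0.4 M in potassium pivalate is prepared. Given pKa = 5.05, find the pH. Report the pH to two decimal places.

pH = 5.88

Henderson–Hasselbalch: pH = pKa + log([(CH3)3CCOO-]/[(CH3)3CCOOH]) = 5.05 + log(0.4/0.059)
pH = 5.05 + (+0.831) = 5.88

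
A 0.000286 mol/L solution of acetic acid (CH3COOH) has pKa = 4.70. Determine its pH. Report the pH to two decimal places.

pH = 4.18

CH3COOH ⇌ CH3COO- + H+
Ka = 10^(−4.70) = 2.00 × 10^-5
From the ICE table, Ka = x²/(0.000286 − x) = 2.00 × 10^-5.
Here C₀/Ka ≈ 14.3, so the small-x approximation fails. Use the quadratic:
x = (−Ka + √(Ka² + 4·Ka·C₀))/2 = 6.63 × 10^-5 M
pH = −log[H+] = −log(6.63 × 10^-5) = 4.18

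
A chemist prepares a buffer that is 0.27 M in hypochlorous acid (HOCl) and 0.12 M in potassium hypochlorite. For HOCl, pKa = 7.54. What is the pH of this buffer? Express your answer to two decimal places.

pH = pKa + log([A⁻]/[HA]) = 7.54 + log(0.12/0.27)
pH = 7.54 + (-0.352) = 7.19

pH = 7.19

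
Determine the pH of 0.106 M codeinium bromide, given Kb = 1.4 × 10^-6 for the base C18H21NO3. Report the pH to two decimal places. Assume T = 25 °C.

pH = 4.56

C18H22NO3+ is the conjugate acid of the weak base C18H21NO3.
Ka = Kw/Kb = 1.0×10^-14 / 1.4 × 10^-6 = 7.14 × 10^-9
Ka = x²/(0.106 − x) = 7.14 × 10^-9
Neglecting x in the denominator: x = √(7.14 × 10^-9 × 0.106) = 2.75 × 10^-5 M
pH = −log[H+] = −log(2.75 × 10^-5) = 4.56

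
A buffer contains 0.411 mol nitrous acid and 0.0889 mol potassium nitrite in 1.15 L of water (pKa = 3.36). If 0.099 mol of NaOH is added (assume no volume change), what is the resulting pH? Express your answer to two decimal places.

OH- converts HNO2 to NO2-: HNO2 → 0.312 mol, NO2- → 0.188 mol.
pH = pKa + log(n_NO2-/n_HNO2) = 3.36 + log(0.188/0.312) = 3.36 + (-0.220)

pH = 3.14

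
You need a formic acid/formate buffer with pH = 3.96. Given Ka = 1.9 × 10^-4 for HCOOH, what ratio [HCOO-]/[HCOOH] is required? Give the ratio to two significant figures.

pKa = -log(1.9 × 10^-4) = 3.721
pH = pKa + log(r) ⇒ log(r) = 3.96 − 3.721 = +0.239
r = [HCOO-]/[HCOOH] = 10^(+0.239) = 1.73

ratio = 1.7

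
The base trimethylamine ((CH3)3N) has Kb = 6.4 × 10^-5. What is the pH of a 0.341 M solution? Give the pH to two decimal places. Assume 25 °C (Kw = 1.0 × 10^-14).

pH = 11.67

(CH3)3N + H2O ⇌ (CH3)3NH+ + OH-
From the ICE table, Kb = x²/(0.341 − x) = 6.4 × 10^-5.
Since Kb ≪ C₀, x ≈ √(Kb·C₀) = 4.67 × 10^-3 M.
(x/C₀ = 1.4% < 5%, so the approximation holds.)
pOH = 2.33, so pH = 14.00 − pOH = 11.67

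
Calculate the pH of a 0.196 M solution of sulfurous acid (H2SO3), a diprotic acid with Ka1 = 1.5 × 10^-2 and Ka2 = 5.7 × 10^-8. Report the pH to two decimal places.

pH = 1.33

Since Ka1 ≫ Ka2, the first ionization dominates [H+].
Ka1 = x²/(0.196 − x) = 1.5 × 10^-2
Solving the quadratic: x = (−Ka1 + √(Ka1² + 4·Ka1·C₀))/2 = 4.72 × 10^-2 M
pH = −log(4.72 × 10^-2) = 1.33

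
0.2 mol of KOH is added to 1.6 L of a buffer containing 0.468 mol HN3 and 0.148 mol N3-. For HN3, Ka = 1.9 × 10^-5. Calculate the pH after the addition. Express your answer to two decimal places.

pH = 4.83

After neutralization: n(HN3) = 0.268 mol, n(N3-) = 0.348 mol.
pKa = −log(1.9 × 10^-5) = 4.721
Henderson–Hasselbalch with mole ratio 0.348/0.268: pH = 4.721 + (+0.113)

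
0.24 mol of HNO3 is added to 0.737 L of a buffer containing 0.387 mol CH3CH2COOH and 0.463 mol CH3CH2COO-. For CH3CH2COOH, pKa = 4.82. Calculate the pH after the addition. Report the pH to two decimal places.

After neutralization: n(CH3CH2COOH) = 0.627 mol, n(CH3CH2COO-) = 0.223 mol.
pH = pKa + log(n_CH3CH2COO-/n_CH3CH2COOH) = 4.82 + log(0.223/0.627) = 4.82 + (-0.449)

pH = 4.37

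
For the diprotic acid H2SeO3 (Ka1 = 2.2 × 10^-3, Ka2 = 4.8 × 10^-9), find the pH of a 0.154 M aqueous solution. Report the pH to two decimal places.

pH = 1.76

Since Ka1 ≫ Ka2, the first ionization dominates [H+].
Ka1 = x²/(0.154 − x) = 2.2 × 10^-3
Solving the quadratic: x = (−Ka1 + √(Ka1² + 4·Ka1·C₀))/2 = 1.73 × 10^-2 M
pH = −log(1.73 × 10^-2) = 1.76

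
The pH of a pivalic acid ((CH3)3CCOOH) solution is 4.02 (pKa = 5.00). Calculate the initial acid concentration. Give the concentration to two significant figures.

[H+] = 10^(-4.02) = 9.55 × 10^-5 M = x
Ka = 10^(−5.00) = 1.00 × 10^-5
Ka = x²/(C₀ − x) ⇒ C₀ = x + x²/Ka
C₀ = 9.55 × 10^-5 + (9.55 × 10^-5)²/(1.00 × 10^-5) = 1.01 × 10^-3 M

C₀ = 1.0 × 10^-3 M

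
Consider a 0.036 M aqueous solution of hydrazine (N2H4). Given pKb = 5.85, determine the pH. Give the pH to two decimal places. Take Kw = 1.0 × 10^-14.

pH = 10.35

N2H4 + H2O ⇌ N2H5+ + OH-
Kb = 10^(−5.85) = 1.41 × 10^-6
From the ICE table, Kb = [OH-]²/(0.036 − [OH-]) = 1.41 × 10^-6.
Since Kb ≪ C₀, [OH-] ≈ √(Kb·C₀) = 2.25 × 10^-4 M.
pOH = 3.65, so pH = 14.00 − pOH = 10.35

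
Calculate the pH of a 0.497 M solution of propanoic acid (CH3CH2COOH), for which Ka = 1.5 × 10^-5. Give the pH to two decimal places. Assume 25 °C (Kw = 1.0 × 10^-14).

pH = 2.56

CH3CH2COOH ⇌ CH3CH2COO- + H+
From the ICE table, Ka = [H+]²/(0.497 − [H+]) = 1.5 × 10^-5.
Neglecting [H+] in the denominator: [H+] = √(1.5 × 10^-5 × 0.497) = 2.73 × 10^-3 M
Check: 0.55% ionized — well under 5%, approximation valid.
pH = −log[H+] = −log(2.73 × 10^-3) = 2.56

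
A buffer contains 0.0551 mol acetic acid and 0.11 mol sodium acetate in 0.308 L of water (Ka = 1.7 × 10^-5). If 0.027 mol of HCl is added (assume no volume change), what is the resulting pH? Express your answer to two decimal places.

Added H+ converts CH3COO- to CH3COOH: CH3COOH → 0.0821 mol, CH3COO- → 0.083 mol.
pKa = −log(1.7 × 10^-5) = 4.770
pH = pKa + log([A⁻]/[HA]) = 4.770 + log(0.083/0.0821) = 4.770 +0.005

pH = 4.77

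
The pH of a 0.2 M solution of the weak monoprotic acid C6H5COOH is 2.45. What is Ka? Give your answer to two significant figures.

[H+] = 10^(-2.45) = 3.55 × 10^-3 M
At equilibrium [HA] = 0.2 − 3.55 × 10^-3 = 1.96 × 10^-1 M
Ka = [H+][A-]/[HA] = (3.55 × 10^-3)² / 1.96 × 10^-1 = 6.4 × 10^-5

Ka = 6.4 × 10^-5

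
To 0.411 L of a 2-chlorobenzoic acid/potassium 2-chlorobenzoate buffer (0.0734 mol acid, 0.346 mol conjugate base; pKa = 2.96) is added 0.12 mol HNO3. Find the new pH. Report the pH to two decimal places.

After neutralization: n(ClC6H4COOH) = 0.193 mol, n(ClC6H4COO-) = 0.226 mol.
Henderson–Hasselbalch with mole ratio 0.226/0.193: pH = 2.96 + (+0.069)

pH = 3.03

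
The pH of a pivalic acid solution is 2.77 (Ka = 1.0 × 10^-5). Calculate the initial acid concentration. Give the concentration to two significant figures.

C₀ = 2.9 × 10^-1 M

[H+] = 10^(-2.77) = 1.70 × 10^-3 M = x
Ka = x²/(C₀ − x) ⇒ C₀ = x + x²/Ka
C₀ = 1.70 × 10^-3 + (1.70 × 10^-3)²/(1.0 × 10^-5) = 2.91 × 10^-1 M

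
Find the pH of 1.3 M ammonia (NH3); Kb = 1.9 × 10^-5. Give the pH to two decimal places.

NH3 + H2O ⇌ NH4+ + OH-
Kb = [OH-]²/(1.3 − [OH-]) = 1.9 × 10^-5
Assume [OH-] ≪ 1.3: [OH-] ≈ √(1.9 × 10^-5 × 1.3) = 4.97 × 10^-3 M
([OH-]/C₀ = 0.38% < 5%, so the approximation holds.)
pOH = −log(4.97 × 10^-3) = 2.30; pH = 14.00 − 2.30 = 11.70

pH = 11.70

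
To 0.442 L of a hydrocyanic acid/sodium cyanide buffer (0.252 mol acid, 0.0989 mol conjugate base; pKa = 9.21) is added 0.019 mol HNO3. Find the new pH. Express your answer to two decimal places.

Added H+ converts CN- to HCN: HCN → 0.271 mol, CN- → 0.0799 mol.
Henderson–Hasselbalch with mole ratio 0.0799/0.271: pH = 9.21 + (-0.530)

pH = 8.68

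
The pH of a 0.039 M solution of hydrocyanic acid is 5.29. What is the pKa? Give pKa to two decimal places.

pKa = 9.17

[H+] = 10^(-5.29) = 5.13 × 10^-6 M
At equilibrium [HA] = 0.039 − 5.13 × 10^-6 = 3.90 × 10^-2 M
Ka = [H+][A-]/[HA] = (5.13 × 10^-6)² / 3.90 × 10^-2 = 6.75 × 10^-10
pKa = -log(6.75 × 10^-10) = 9.17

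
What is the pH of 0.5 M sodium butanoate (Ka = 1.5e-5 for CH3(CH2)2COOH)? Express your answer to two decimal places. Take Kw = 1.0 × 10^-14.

pH = 9.26

CH3(CH2)2COO- is the conjugate base of the weak acid CH3(CH2)2COOH.
Kb = Kw/Ka = 1.0×10^-14 / 1.5 × 10^-5 = 6.67 × 10^-10
Kb = x²/(0.5 − x) = 6.67 × 10^-10
Neglecting x in the denominator: x = √(6.67 × 10^-10 × 0.5) = 1.83 × 10^-5 M
(x/C₀ = 0.0037% < 5%, so the approximation holds.)
pOH = −log(1.83 × 10^-5) = 4.74; pH = 14.00 − 4.74 = 9.26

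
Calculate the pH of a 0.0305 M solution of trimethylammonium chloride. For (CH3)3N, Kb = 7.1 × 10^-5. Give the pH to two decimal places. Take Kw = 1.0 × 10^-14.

pH = 5.68

(CH3)3NH+ is the conjugate acid of the weak base (CH3)3N.
Ka = Kw/Kb = 1.0×10^-14 / 7.1 × 10^-5 = 1.41 × 10^-10
Let x = [H+] at equilibrium. Ka = x²/(0.0305 − x).
Assume x ≪ 0.0305: x ≈ √(1.41 × 10^-10 × 0.0305) = 2.07 × 10^-6 M
Check: 0.0068% ionized — well under 5%, approximation valid.
pH = −log[H+] = −log(2.07 × 10^-6) = 5.68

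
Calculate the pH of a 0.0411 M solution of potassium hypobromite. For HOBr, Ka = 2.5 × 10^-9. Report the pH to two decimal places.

OBr- is the conjugate base of the weak acid HOBr.
Kb = Kw/Ka = 1.0×10^-14 / 2.5 × 10^-9 = 4.00 × 10^-6
From the ICE table, Kb = [OH-]²/(0.0411 − [OH-]) = 4.00 × 10^-6.
Since Kb ≪ C₀, [OH-] ≈ √(Kb·C₀) = 4.05 × 10^-4 M.
([OH-]/C₀ = 0.99% < 5%, so the approximation holds.)
pOH = −log(4.05 × 10^-4) = 3.39; pH = 14.00 − 3.39 = 10.61

pH = 10.61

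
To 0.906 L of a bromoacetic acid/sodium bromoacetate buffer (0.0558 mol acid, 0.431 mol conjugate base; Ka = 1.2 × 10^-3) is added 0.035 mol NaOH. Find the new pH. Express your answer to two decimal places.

pH = 4.27

OH- converts BrCH2COOH to BrCH2COO-: BrCH2COOH → 0.0208 mol, BrCH2COO- → 0.466 mol.
pKa = −log(1.2 × 10^-3) = 2.921
pH = pKa + log(n_BrCH2COO-/n_BrCH2COOH) = 2.921 + log(0.466/0.0208) = 2.921 + (+1.350)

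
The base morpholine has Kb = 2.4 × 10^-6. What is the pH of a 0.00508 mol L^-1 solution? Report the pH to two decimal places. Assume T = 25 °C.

C4H8ONH + H2O ⇌ C4H8ONH2+ + OH-
From the ICE table, Kb = x²/(0.00508 − x) = 2.4 × 10^-6.
Since Kb ≪ C₀, x ≈ √(Kb·C₀) = 1.10 × 10^-4 M.
Check: 2.2% ionized — well under 5%, approximation valid.
pOH = 3.96, so pH = 14.00 − pOH = 10.04

pH = 10.04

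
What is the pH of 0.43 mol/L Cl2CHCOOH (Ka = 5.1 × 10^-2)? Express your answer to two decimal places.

pH = 0.90

Cl2CHCOOH ⇌ Cl2CHCOO- + H+
From the ICE table, Ka = x²/(0.43 − x) = 5.1 × 10^-2.
x is not negligible relative to C₀; solve x² + 0.051·x − 0.0219 = 0.
x = [−0.051 + √(0.051² + 0.0877)]/2 = 1.25 × 10^-1 M
pH = −log[H+] = −log(1.25 × 10^-1) = 0.90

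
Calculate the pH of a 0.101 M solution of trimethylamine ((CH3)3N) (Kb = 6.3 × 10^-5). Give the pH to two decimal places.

(CH3)3N + H2O ⇌ (CH3)3NH+ + OH-
Kb = x²/(0.101 − x) = 6.3 × 10^-5
Assume x ≪ 0.101: x ≈ √(6.3 × 10^-5 × 0.101) = 2.52 × 10^-3 M
Check: 2.5% ionized — well under 5%, approximation valid.
pOH = −log(2.52 × 10^-3) = 2.60; pH = 14.00 − 2.60 = 11.40

pH = 11.40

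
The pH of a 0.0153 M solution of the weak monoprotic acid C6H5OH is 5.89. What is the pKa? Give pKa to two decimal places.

[H+] = 10^(-5.89) = 1.29 × 10^-6 M
At equilibrium [HA] = 0.0153 − 1.29 × 10^-6 = 1.53 × 10^-2 M
Ka = [H+][A-]/[HA] = (1.29 × 10^-6)² / 1.53 × 10^-2 = 1.09 × 10^-10
pKa = -log(1.09 × 10^-10) = 9.96

pKa = 9.96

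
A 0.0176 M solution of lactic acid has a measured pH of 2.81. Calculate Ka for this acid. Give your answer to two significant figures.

[H+] = 10^(-2.81) = 1.55 × 10^-3 M
At equilibrium [HA] = 0.0176 − 1.55 × 10^-3 = 1.61 × 10^-2 M
Ka = [H+][A-]/[HA] = (1.55 × 10^-3)² / 1.61 × 10^-2 = 1.5 × 10^-4

Ka = 1.5 × 10^-4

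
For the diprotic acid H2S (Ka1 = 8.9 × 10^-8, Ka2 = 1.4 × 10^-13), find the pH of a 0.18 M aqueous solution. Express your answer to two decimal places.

Ka1 ≫ Ka2, so treat the first dissociation as the only significant source of H+.
Ka1 = x²/(0.18 − x) = 8.9 × 10^-8
x ≈ √(8.9 × 10^-8 × 0.18) = 1.27 × 10^-4 M
pH = −log(1.27 × 10^-4) = 3.90

pH = 3.90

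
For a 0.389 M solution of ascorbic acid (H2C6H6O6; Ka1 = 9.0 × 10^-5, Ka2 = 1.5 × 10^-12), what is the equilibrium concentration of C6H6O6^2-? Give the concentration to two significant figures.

First ionization gives [H+] ≈ [HC6H6O6-] = 5.92 × 10^-3 M.
Second step: Ka2 = [H+][C6H6O6^2-]/[HC6H6O6-] ≈ [C6H6O6^2-] (since [H+] ≈ [HC6H6O6-]).
So [C6H6O6^2-] ≈ Ka2.

1.5 × 10^-12 M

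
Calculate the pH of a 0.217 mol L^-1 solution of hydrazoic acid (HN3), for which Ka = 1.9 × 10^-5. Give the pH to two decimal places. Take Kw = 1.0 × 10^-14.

HN3 ⇌ N3- + H+
From the ICE table, Ka = [H+]²/(0.217 − [H+]) = 1.9 × 10^-5.
Assume [H+] ≪ 0.217: [H+] ≈ √(1.9 × 10^-5 × 0.217) = 2.03 × 10^-3 M
Check: 0.94% ionized — well under 5%, approximation valid.
pH = −log[H+] = −log(2.03 × 10^-3) = 2.69

pH = 2.69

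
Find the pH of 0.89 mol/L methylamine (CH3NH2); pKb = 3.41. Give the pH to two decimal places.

CH3NH2 + H2O ⇌ CH3NH3+ + OH-
Kb = 10^(−3.41) = 3.89 × 10^-4
Let x = [OH-] at equilibrium. Kb = x²/(0.89 − x).
Neglecting x in the denominator: x = √(3.89 × 10^-4 × 0.89) = 1.86 × 10^-2 M
Check: 2.1% ionized — well under 5%, approximation valid.
pOH = −log(1.86 × 10^-2) = 1.73; pH = 14.00 − 1.73 = 12.27

pH = 12.27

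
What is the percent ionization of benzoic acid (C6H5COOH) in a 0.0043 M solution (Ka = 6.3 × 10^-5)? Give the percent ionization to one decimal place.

C6H5COOH ⇌ C6H5COO- + H+; let x = [H+] at equilibrium.
Solve x² + 6.3e-05x − 2.71e-07 = 0 → x = 4.90 × 10^-4 M
% ionization = x/C₀ × 100% = 4.90 × 10^-4/0.0043 × 100% = 11.4%

11.4%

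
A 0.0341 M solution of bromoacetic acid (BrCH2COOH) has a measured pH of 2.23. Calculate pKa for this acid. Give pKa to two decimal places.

[H+] = 10^(-2.23) = 5.89 × 10^-3 M
At equilibrium [HA] = 0.0341 − 5.89 × 10^-3 = 2.82 × 10^-2 M
Ka = [H+][A-]/[HA] = (5.89 × 10^-3)² / 2.82 × 10^-2 = 1.23 × 10^-3
pKa = -log(1.23 × 10^-3) = 2.91

pKa = 2.91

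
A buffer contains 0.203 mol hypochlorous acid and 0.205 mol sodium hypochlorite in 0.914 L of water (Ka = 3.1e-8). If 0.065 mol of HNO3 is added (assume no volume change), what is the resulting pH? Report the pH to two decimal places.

pH = 7.23

After neutralization: n(HOCl) = 0.268 mol, n(OCl-) = 0.14 mol.
pKa = −log(3.1 × 10^-8) = 7.509
Henderson–Hasselbalch with mole ratio 0.14/0.268: pH = 7.509 + (-0.282)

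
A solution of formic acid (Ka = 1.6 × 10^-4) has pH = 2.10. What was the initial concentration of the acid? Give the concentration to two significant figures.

[H+] = 10^(-2.10) = 7.94 × 10^-3 M = x
Ka = x²/(C₀ − x) ⇒ C₀ = x + x²/Ka
C₀ = 7.94 × 10^-3 + (7.94 × 10^-3)²/(1.6 × 10^-4) = 4.02 × 10^-1 M

C₀ = 4.0 × 10^-1 M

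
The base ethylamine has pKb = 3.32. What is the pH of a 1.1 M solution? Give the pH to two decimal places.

C2H5NH2 + H2O ⇌ C2H5NH3+ + OH-
Kb = 10^(−3.32) = 4.79 × 10^-4
Kb = [OH-]²/(1.1 − [OH-]) = 4.79 × 10^-4
Since Kb ≪ C₀, [OH-] ≈ √(Kb·C₀) = 2.30 × 10^-2 M.
pOH = −log(2.30 × 10^-2) = 1.64; pH = 14.00 − 1.64 = 12.36

pH = 12.36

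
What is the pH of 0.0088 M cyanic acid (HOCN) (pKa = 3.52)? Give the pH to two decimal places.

pH = 2.83

HOCN ⇌ OCN- + H+
Ka = 10^(−3.52) = 3.02 × 10^-4
From the ICE table, Ka = [H+]²/(0.0088 − [H+]) = 3.02 × 10^-4.
The 5% rule fails; solving [H+]² + Ka·[H+] − Ka·C₀ = 0 exactly:
[H+] = [−0.000302 + √(0.000302² + 1.06e-05)]/2 = 1.49 × 10^-3 M
pH = −log[H+] = −log(1.49 × 10^-3) = 2.83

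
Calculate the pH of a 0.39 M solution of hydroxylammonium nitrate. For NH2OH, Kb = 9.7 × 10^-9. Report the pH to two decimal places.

NH3OH+ is the conjugate acid of the weak base NH2OH.
Ka = Kw/Kb = 1.0×10^-14 / 9.7 × 10^-9 = 1.03 × 10^-6
Ka = x²/(0.39 − x) = 1.03 × 10^-6
Since Ka ≪ C₀, x ≈ √(Ka·C₀) = 6.34 × 10^-4 M.
Check: 0.16% ionized — well under 5%, approximation valid.
pH = −log(6.34 × 10^-4) = 3.20

pH = 3.20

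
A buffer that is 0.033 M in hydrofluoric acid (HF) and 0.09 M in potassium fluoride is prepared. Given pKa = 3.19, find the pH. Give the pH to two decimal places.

Using pH = pKa + log([base]/[acid]) with [base]/[acid] = 0.09/0.033:
pH = 3.19 + (+0.436) = 3.63

pH = 3.63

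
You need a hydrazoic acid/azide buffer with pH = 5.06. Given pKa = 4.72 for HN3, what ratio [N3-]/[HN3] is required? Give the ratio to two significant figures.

ratio = 2.2

pH = pKa + log(r) ⇒ log(r) = 5.06 − 4.72 = +0.34
r = [N3-]/[HN3] = 10^(+0.34) = 2.19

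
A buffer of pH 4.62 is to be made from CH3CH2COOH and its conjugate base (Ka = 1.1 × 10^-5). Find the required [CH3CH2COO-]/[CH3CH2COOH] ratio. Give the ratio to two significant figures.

pKa = -log(1.1 × 10^-5) = 4.959
pH = pKa + log(r) ⇒ log(r) = 4.62 − 4.959 = -0.339
r = [CH3CH2COO-]/[CH3CH2COOH] = 10^(-0.339) = 0.458

ratio = 0.46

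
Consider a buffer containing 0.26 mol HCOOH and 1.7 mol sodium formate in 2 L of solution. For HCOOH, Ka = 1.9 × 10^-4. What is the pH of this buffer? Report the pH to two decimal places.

pH = 4.54

pKa = −log(1.9 × 10^-4) = 3.721
Henderson–Hasselbalch: pH = pKa + log([HCOO-]/[HCOOH]) = 3.721 + log(1.7/0.26)
pH = 3.721 + (+0.815) = 4.54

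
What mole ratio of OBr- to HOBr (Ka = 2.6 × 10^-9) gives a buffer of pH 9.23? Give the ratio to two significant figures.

ratio = 4.4

pKa = -log(2.6 × 10^-9) = 8.585
pH = pKa + log(r) ⇒ log(r) = 9.23 − 8.585 = +0.645
r = [OBr-]/[HOBr] = 10^(+0.645) = 4.42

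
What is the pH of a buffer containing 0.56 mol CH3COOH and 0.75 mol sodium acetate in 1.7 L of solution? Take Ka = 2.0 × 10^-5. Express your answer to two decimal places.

pKa = −log(2.0 × 10^-5) = 4.699
Using pH = pKa + log([base]/[acid]) with [base]/[acid] = 0.75/0.56:
pH = 4.699 + (+0.127) = 4.83

pH = 4.83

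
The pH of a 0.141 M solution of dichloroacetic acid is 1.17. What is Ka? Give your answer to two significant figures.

[H+] = 10^(-1.17) = 6.76 × 10^-2 M
At equilibrium [HA] = 0.141 − 6.76 × 10^-2 = 7.34 × 10^-2 M
Ka = [H+][A-]/[HA] = (6.76 × 10^-2)² / 7.34 × 10^-2 = 6.2 × 10^-2

Ka = 6.2 × 10^-2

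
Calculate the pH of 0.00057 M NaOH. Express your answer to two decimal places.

NaOH is a strong base; [OH-] = 0.00057 M.
pOH = -log(0.00057) = 3.24
pH = 14.00 - 3.24 = 10.76

pH = 10.76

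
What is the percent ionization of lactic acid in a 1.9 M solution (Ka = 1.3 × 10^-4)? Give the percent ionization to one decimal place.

CH3CH(OH)COOH ⇌ CH3CH(OH)COO- + H+; let x = [H+] at equilibrium.
x ≈ √(Ka·C₀) = √(1.3 × 10^-4 × 1.9) = 1.57 × 10^-2 M
% ionization = x/C₀ × 100% = 1.57 × 10^-2/1.9 × 100% = 0.8%

0.8%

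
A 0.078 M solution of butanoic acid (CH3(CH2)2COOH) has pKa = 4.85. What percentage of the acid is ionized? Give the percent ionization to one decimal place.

1.3%

CH3(CH2)2COOH ⇌ CH3(CH2)2COO- + H+; let x = [H+] at equilibrium.
Ka = 10^(−4.85) = 1.41 × 10^-5
x ≈ √(Ka·C₀) = √(1.41 × 10^-5 × 0.078) = 1.05 × 10^-3 M
Fraction ionized = 1.05 × 10^-3 / 0.078 = 0.0135 → 1.3%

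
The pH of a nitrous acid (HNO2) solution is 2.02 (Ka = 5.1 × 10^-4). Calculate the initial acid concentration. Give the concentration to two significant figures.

C₀ = 1.9 × 10^-1 M

[H+] = 10^(-2.02) = 9.55 × 10^-3 M = x
Ka = x²/(C₀ − x) ⇒ C₀ = x + x²/Ka
C₀ = 9.55 × 10^-3 + (9.55 × 10^-3)²/(5.1 × 10^-4) = 1.88 × 10^-1 M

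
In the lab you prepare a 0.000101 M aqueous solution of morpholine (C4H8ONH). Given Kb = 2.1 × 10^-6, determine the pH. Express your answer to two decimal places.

C4H8ONH + H2O ⇌ C4H8ONH2+ + OH-
From the ICE table, Kb = [OH-]²/(0.000101 − [OH-]) = 2.1 × 10^-6.
Here C₀/Kb ≈ 48.1, so the small-[OH-] approximation fails. Use the quadratic:
[OH-] = [−2.1e-06 + √(2.1e-06² + 8.48e-10)]/2 = 1.36 × 10^-5 M
pOH = 4.87, so pH = 14.00 − pOH = 9.13

pH = 9.13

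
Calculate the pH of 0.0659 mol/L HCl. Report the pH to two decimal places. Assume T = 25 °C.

pH = 1.18

HCl is a strong acid and dissociates completely, so [H+] = 0.0659 M.
pH = -log(0.0659) = 1.18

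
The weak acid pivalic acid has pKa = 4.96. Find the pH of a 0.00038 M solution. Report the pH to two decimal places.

pH = 4.23

(CH3)3CCOOH ⇌ (CH3)3CCOO- + H+
Ka = 10^(−4.96) = 1.10 × 10^-5
Ka = [H+]²/(0.00038 − [H+]) = 1.10 × 10^-5
The 5% rule fails; solving [H+]² + Ka·[H+] − Ka·C₀ = 0 exactly:
[H+] = (−Ka + √(Ka² + 4·Ka·C₀))/2 = 5.94 × 10^-5 M
pH = −log(5.94 × 10^-5) = 4.23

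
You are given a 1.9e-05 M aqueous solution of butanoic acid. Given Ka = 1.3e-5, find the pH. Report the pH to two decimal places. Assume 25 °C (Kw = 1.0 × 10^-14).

pH = 4.98

CH3(CH2)2COOH ⇌ CH3(CH2)2COO- + H+
From the ICE table, Ka = [H+]²/(1.9e-05 − [H+]) = 1.3 × 10^-5.
Here C₀/Ka ≈ 1.46, so the small-[H+] approximation fails. Use the quadratic:
[H+] = (−Ka + √(Ka² + 4·Ka·C₀))/2 = 1.05 × 10^-5 M
pH = −log(1.05 × 10^-5) = 4.98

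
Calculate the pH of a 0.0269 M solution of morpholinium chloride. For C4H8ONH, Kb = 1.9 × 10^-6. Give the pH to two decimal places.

C4H8ONH2+ is the conjugate acid of the weak base C4H8ONH.
Ka = Kw/Kb = 1.0×10^-14 / 1.9 × 10^-6 = 5.26 × 10^-9
From the ICE table, Ka = [H+]²/(0.0269 − [H+]) = 5.26 × 10^-9.
Assume [H+] ≪ 0.0269: [H+] ≈ √(5.26 × 10^-9 × 0.0269) = 1.19 × 10^-5 M
Check: 0.044% ionized — well under 5%, approximation valid.
pH = −log[H+] = −log(1.19 × 10^-5) = 4.92

pH = 4.92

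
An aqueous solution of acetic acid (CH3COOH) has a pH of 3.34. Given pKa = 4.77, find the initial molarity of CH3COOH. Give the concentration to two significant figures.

[H+] = 10^(-3.34) = 4.57 × 10^-4 M = x
Ka = 10^(−4.77) = 1.70 × 10^-5
Ka = x²/(C₀ − x) ⇒ C₀ = x + x²/Ka
C₀ = 4.57 × 10^-4 + (4.57 × 10^-4)²/(1.70 × 10^-5) = 1.27 × 10^-2 M

C₀ = 1.3 × 10^-2 M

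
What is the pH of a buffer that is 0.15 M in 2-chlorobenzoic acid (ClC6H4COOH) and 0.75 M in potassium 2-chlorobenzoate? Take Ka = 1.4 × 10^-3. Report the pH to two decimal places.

pH = 3.55

pKa = −log(1.4 × 10^-3) = 2.854
Using pH = pKa + log([base]/[acid]) with [base]/[acid] = 0.75/0.15:
pH = 2.854 + (+0.699) = 3.55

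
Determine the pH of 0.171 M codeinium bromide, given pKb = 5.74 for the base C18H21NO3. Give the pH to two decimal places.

pH = 4.51

C18H22NO3+ is the conjugate acid of the weak base C18H21NO3.
Kb = 10^(−5.74) = 1.82 × 10^-6
Ka = Kw/Kb = 1.0×10^-14 / 1.82 × 10^-6 = 5.49 × 10^-9
Ka = x²/(0.171 − x) = 5.49 × 10^-9
Assume x ≪ 0.171: x ≈ √(5.49 × 10^-9 × 0.171) = 3.06 × 10^-5 M
pH = −log(3.06 × 10^-5) = 4.51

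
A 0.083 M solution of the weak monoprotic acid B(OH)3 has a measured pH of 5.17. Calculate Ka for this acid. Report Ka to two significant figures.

Ka = 5.5 × 10^-10

[H+] = 10^(-5.17) = 6.76 × 10^-6 M
At equilibrium [HA] = 0.083 − 6.76 × 10^-6 = 8.30 × 10^-2 M
Ka = [H+][A-]/[HA] = (6.76 × 10^-6)² / 8.30 × 10^-2 = 5.5 × 10^-10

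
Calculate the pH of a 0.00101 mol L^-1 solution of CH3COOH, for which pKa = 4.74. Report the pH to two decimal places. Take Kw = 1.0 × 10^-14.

pH = 3.90

CH3COOH ⇌ CH3COO- + H+
Ka = 10^(−4.74) = 1.82 × 10^-5
From the ICE table, Ka = [H+]²/(0.00101 − [H+]) = 1.82 × 10^-5.
The 5% rule fails; solving [H+]² + Ka·[H+] − Ka·C₀ = 0 exactly:
[H+] = [−1.82e-05 + √(1.82e-05² + 7.35e-08)]/2 = 1.27 × 10^-4 M
pH = −log(1.27 × 10^-4) = 3.90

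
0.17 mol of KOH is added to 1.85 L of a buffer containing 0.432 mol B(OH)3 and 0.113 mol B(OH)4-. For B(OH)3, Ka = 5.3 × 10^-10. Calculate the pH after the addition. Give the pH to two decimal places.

After neutralization: n(B(OH)3) = 0.262 mol, n(B(OH)4-) = 0.283 mol.
pKa = −log(5.3 × 10^-10) = 9.276
Henderson–Hasselbalch with mole ratio 0.283/0.262: pH = 9.276 + (+0.033)

pH = 9.31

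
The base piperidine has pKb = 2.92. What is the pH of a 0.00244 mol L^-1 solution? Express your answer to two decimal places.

pH = 11.08

C5H10NH + H2O ⇌ C5H10NH2+ + OH-
Kb = 10^(−2.92) = 1.20 × 10^-3
From the ICE table, Kb = x²/(0.00244 − x) = 1.20 × 10^-3.
Here C₀/Kb ≈ 2.03, so the small-x approximation fails. Use the quadratic:
x = (−Kb + √(Kb² + 4·Kb·C₀))/2 = 1.21 × 10^-3 M
pOH = 2.92, so pH = 14.00 − pOH = 11.08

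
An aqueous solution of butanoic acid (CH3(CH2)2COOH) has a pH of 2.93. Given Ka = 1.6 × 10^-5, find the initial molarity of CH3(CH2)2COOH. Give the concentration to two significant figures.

C₀ = 8.7 × 10^-2 M

[H+] = 10^(-2.93) = 1.17 × 10^-3 M = x
Ka = x²/(C₀ − x) ⇒ C₀ = x + x²/Ka
C₀ = 1.17 × 10^-3 + (1.17 × 10^-3)²/(1.6 × 10^-5) = 8.67 × 10^-2 M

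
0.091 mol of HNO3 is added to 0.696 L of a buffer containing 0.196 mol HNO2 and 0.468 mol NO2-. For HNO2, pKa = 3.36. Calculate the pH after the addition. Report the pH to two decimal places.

pH = 3.48

Added H+ converts NO2- to HNO2: HNO2 → 0.287 mol, NO2- → 0.377 mol.
Henderson–Hasselbalch with mole ratio 0.377/0.287: pH = 3.36 + (+0.118)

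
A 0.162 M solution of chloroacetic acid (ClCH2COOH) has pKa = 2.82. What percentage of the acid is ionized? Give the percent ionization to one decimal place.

9.2%

ClCH2COOH ⇌ ClCH2COO- + H+; let x = [H+] at equilibrium.
Ka = 10^(−2.82) = 1.51 × 10^-3
Solve x² + 0.00151x − 0.000245 = 0 → x = 1.49 × 10^-2 M
Fraction ionized = 1.49 × 10^-2 / 0.162 = 0.0920 → 9.2%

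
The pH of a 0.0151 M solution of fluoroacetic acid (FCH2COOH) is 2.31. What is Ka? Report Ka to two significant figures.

[H+] = 10^(-2.31) = 4.90 × 10^-3 M
At equilibrium [HA] = 0.0151 − 4.90 × 10^-3 = 1.02 × 10^-2 M
Ka = [H+][A-]/[HA] = (4.90 × 10^-3)² / 1.02 × 10^-2 = 2.4 × 10^-3

Ka = 2.4 × 10^-3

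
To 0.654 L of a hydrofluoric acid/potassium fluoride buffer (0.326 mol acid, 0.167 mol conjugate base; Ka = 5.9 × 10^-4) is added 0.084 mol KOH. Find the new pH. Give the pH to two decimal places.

pH = 3.25

After neutralization: n(HF) = 0.242 mol, n(F-) = 0.251 mol.
pKa = −log(5.9 × 10^-4) = 3.229
pH = pKa + log([A⁻]/[HA]) = 3.229 + log(0.251/0.242) = 3.229 +0.016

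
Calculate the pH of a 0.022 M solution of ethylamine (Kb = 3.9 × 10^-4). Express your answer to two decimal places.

pH = 11.44

C2H5NH2 + H2O ⇌ C2H5NH3+ + OH-
From the ICE table, Kb = x²/(0.022 − x) = 3.9 × 10^-4.
The 5% rule fails; solving x² + Kb·x − Kb·C₀ = 0 exactly:
x = [−0.00039 + √(0.00039² + 3.43e-05)]/2 = 2.74 × 10^-3 M
pOH = 2.56, so pH = 14.00 − pOH = 11.44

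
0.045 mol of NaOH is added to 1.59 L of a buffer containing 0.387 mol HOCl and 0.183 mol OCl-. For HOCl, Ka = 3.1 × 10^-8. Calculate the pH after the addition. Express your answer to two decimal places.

After neutralization: n(HOCl) = 0.342 mol, n(OCl-) = 0.228 mol.
pKa = −log(3.1 × 10^-8) = 7.509
pH = pKa + log(n_OCl-/n_HOCl) = 7.509 + log(0.228/0.342) = 7.509 + (-0.176)

pH = 7.33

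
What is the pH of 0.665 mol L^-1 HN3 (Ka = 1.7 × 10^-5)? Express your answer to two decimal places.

HN3 ⇌ N3- + H+
Ka = [H+]²/(0.665 − [H+]) = 1.7 × 10^-5
Assume [H+] ≪ 0.665: [H+] ≈ √(1.7 × 10^-5 × 0.665) = 3.36 × 10^-3 M
Check: 0.51% ionized — well under 5%, approximation valid.
pH = −log(3.36 × 10^-3) = 2.47

pH = 2.47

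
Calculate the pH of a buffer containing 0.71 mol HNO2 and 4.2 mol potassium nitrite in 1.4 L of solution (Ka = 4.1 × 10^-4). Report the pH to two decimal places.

pH = 4.16

pKa = −log(4.1 × 10^-4) = 3.387
Henderson–Hasselbalch: pH = pKa + log([NO2-]/[HNO2]) = 3.387 + log(4.2/0.71)
pH = 3.387 + (+0.772) = 4.16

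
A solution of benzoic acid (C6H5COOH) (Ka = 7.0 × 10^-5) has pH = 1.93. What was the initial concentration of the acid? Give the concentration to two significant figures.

C₀ = 2.0 M

[H+] = 10^(-1.93) = 1.17 × 10^-2 M = x
Ka = x²/(C₀ − x) ⇒ C₀ = x + x²/Ka
C₀ = 1.17 × 10^-2 + (1.17 × 10^-2)²/(7.0 × 10^-5) = 1.97 M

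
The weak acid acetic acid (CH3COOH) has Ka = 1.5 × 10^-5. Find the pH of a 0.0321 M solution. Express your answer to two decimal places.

CH3COOH ⇌ CH3COO- + H+
From the ICE table, Ka = [H+]²/(0.0321 − [H+]) = 1.5 × 10^-5.
Assume [H+] ≪ 0.0321: [H+] ≈ √(1.5 × 10^-5 × 0.0321) = 6.94 × 10^-4 M
pH = −log(6.94 × 10^-4) = 3.16

pH = 3.16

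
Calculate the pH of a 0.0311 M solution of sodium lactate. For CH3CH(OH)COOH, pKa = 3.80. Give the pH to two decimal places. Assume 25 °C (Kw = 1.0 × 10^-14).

pH = 8.15

CH3CH(OH)COO- is the conjugate base of the weak acid CH3CH(OH)COOH.
Ka = 10^(−3.80) = 1.58 × 10^-4
Kb = Kw/Ka = 1.0×10^-14 / 1.58 × 10^-4 = 6.33 × 10^-11
From the ICE table, Kb = x²/(0.0311 − x) = 6.33 × 10^-11.
Since Kb ≪ C₀, x ≈ √(Kb·C₀) = 1.40 × 10^-6 M.
pOH = −log(1.40 × 10^-6) = 5.85; pH = 14.00 − 5.85 = 8.15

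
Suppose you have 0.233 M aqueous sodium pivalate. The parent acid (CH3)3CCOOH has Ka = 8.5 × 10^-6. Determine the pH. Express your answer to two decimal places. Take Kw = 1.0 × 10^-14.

(CH3)3CCOO- is the conjugate base of the weak acid (CH3)3CCOOH.
Kb = Kw/Ka = 1.0×10^-14 / 8.5 × 10^-6 = 1.18 × 10^-9
Kb = [OH-]²/(0.233 − [OH-]) = 1.18 × 10^-9
Assume [OH-] ≪ 0.233: [OH-] ≈ √(1.18 × 10^-9 × 0.233) = 1.66 × 10^-5 M
pOH = −log(1.66 × 10^-5) = 4.78; pH = 14.00 − 4.78 = 9.22

pH = 9.22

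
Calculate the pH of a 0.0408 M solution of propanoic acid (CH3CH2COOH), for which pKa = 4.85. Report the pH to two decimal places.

CH3CH2COOH ⇌ CH3CH2COO- + H+
Ka = 10^(−4.85) = 1.41 × 10^-5
Let x = [H+] at equilibrium. Ka = x²/(0.0408 − x).
Neglecting x in the denominator: x = √(1.41 × 10^-5 × 0.0408) = 7.58 × 10^-4 M
pH = −log(7.58 × 10^-4) = 3.12

pH = 3.12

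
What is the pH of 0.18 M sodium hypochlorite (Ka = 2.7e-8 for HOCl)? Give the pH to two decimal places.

pH = 10.41

OCl- is the conjugate base of the weak acid HOCl.
Kb = Kw/Ka = 1.0×10^-14 / 2.7 × 10^-8 = 3.70 × 10^-7
Kb = [OH-]²/(0.18 − [OH-]) = 3.70 × 10^-7
Neglecting [OH-] in the denominator: [OH-] = √(3.70 × 10^-7 × 0.18) = 2.58 × 10^-4 M
Check: 0.14% ionized — well under 5%, approximation valid.
pOH = −log(2.58 × 10^-4) = 3.59; pH = 14.00 − 3.59 = 10.41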